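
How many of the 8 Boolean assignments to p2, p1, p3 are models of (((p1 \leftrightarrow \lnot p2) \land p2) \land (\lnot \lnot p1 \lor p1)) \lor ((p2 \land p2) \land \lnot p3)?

2

Initial set: {((((p1 \leftrightarrow \lnot p2) \land p2) \land (\lnot \lnot p1 \lor p1)) \lor ((p2 \land p2) \land \lnot p3))}.
((((p1 \leftrightarrow \lnot p2) \land p2) \land (\lnot \lnot p1 \lor p1)) \lor ((p2 \land p2) \land \lnot p3)): β-rule — branch into (((p1 \leftrightarrow \lnot p2) \land p2) \land (\lnot \lnot p1 \lor p1))  //  ((p2 \land p2) \land \lnot p3).
  branch 1 (add (((p1 \leftrightarrow \lnot p2) \land p2) \land (\lnot \lnot p1 \lor p1))):
    (((p1 \leftrightarrow \lnot p2) \land p2) \land (\lnot \lnot p1 \lor p1)): α-rule — add ((p1 \leftrightarrow \lnot p2) \land p2), (\lnot \lnot p1 \lor p1).
    ((p1 \leftrightarrow \lnot p2) \land p2): α-rule — add (p1 \leftrightarrow \lnot p2), p2.
    (\lnot \lnot p1 \lor p1): β-rule — branch into \lnot \lnot p1  //  p1.
      branch 1.1 (add \lnot \lnot p1):
        \lnot \lnot p1: drop double negation, giving p1.
        (p1 \leftrightarrow \lnot p2): β-rule — branch into p1, \lnot p2  //  \lnot p1, \lnot \lnot p2.
          branch 1.1.1 (add p1, \lnot p2):
            × closes — contains both p2 and \lnot p2.
          branch 1.1.2 (add \lnot p1, \lnot \lnot p2):
            × closes — contains both p1 and \lnot p1.
      branch 1.2 (add p1):
        (p1 \leftrightarrow \lnot p2): β-rule — branch into p1, \lnot p2  //  \lnot p1, \lnot \lnot p2.
          branch 1.2.1 (add p1, \lnot p2):
            × closes — contains both p2 and \lnot p2.
          branch 1.2.2 (add \lnot p1, \lnot \lnot p2):
            × closes — contains both p1 and \lnot p1.
  branch 2 (add ((p2 \land p2) \land \lnot p3)):
    ((p2 \land p2) \land \lnot p3): α-rule — add (p2 \land p2), \lnot p3.
    (p2 \land p2): α-rule — add p2, p2.
    ○ open, literals {p2=true, p3=false}.
4 branches closed, 1 open.
Each open branch fixes some atoms; the unmentioned ones are free. Counting distinct full assignments: branch {p2=true, p3=false} (p1) contributes 2 new. Total: 2.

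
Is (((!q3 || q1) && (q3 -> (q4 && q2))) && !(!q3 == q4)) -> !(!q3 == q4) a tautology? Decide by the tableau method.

Assume the negation and expand:
Initial set: {F ((((!q3 || q1) && (q3 -> (q4 && q2))) && !(!q3 == q4)) -> !(!q3 == q4))}.
F ((((!q3 || q1) && (q3 -> (q4 && q2))) && !(!q3 == q4)) -> !(!q3 == q4)): α-rule — add T (((!q3 || q1) && (q3 -> (q4 && q2))) && !(!q3 == q4)), F !(!q3 == q4).
T (((!q3 || q1) && (q3 -> (q4 && q2))) && !(!q3 == q4)): α-rule — add T ((!q3 || q1) && (q3 -> (q4 && q2))), T !(!q3 == q4).
T ((!q3 || q1) && (q3 -> (q4 && q2))): α-rule — add T (!q3 || q1), T (q3 -> (q4 && q2)).
F !(!q3 == q4): β-rule — branch into T !q3, T q4  //  F !q3, F q4.
  branch 1 (add T !q3, T q4):
    T !(!q3 == q4): β-rule — branch into T !q3, F q4  //  F !q3, T q4.
      branch 1.1 (add T !q3, F q4):
        × closes — contains both q4 and !q4.
      branch 1.2 (add F !q3, T q4):
        × closes — contains both q3 and !q3.
  branch 2 (add F !q3, F q4):
    T !(!q3 == q4): β-rule — branch into T !q3, F q4  //  F !q3, T q4.
      branch 2.1 (add T !q3, F q4):
        × closes — contains both q3 and !q3.
      branch 2.2 (add F !q3, T q4):
        × closes — contains both q4 and !q4.
All 4 branches close.
Every branch closed, so the negation is unsatisfiable and the formula is valid.

Valid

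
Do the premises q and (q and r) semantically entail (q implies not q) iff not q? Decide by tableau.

Yes

Initial set: {T (q and (q and r)); F ((q implies not q) iff not q)}.
T (q and (q and r)): α-rule — add T q, T (q and r).
T (q and r): α-rule — add T q, T r.
F ((q implies not q) iff not q): β-rule — branch into T (q implies not q), F not q  //  F (q implies not q), T not q.
  branch 1 (add T (q implies not q), F not q):
    T (q implies not q): β-rule — branch into F q  //  T not q.
      branch 1.1 (add F q):
        × closes — contains both q and not q.
      branch 1.2 (add T not q):
        × closes — contains both q and not q.
  branch 2 (add F (q implies not q), T not q):
    × closes — contains both q and not q.
All 3 branches close.
Every branch closed, so the premises entail the conclusion.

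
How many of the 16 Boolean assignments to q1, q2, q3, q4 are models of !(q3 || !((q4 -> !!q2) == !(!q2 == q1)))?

4

Initial set: {!(q3 || !((q4 -> !!q2) == !(!q2 == q1)))}.
!(q3 || !((q4 -> !!q2) == !(!q2 == q1))): α-rule — add !q3, !!((q4 -> !!q2) == !(!q2 == q1)).
!!((q4 -> !!q2) == !(!q2 == q1)): β-rule — branch into (q4 -> !!q2), !(!q2 == q1)  //  !(q4 -> !!q2), !!(!q2 == q1).
  branch 1 (add (q4 -> !!q2), !(!q2 == q1)):
    (q4 -> !!q2): β-rule — branch into !q4  //  !!q2.
      branch 1.1 (add !q4):
        !(!q2 == q1): β-rule — branch into !q2, !q1  //  !!q2, q1.
          branch 1.1.1 (add !q2, !q1):
            ○ open, literals {q1=false, q2=false, q3=false, q4=false}.
          branch 1.1.2 (add !!q2, q1):
            ○ open, literals {q1=true, q2=true, q3=false, q4=false}.
      branch 1.2 (add !!q2):
        !!q2: drop double negation, giving q2.
        !(!q2 == q1): β-rule — branch into !q2, !q1  //  !!q2, q1.
          branch 1.2.1 (add !q2, !q1):
            × closes — contains both q2 and !q2.
          branch 1.2.2 (add !!q2, q1):
            ○ open, literals {q1=true, q2=true, q3=false}.
  branch 2 (add !(q4 -> !!q2), !!(!q2 == q1)):
    !(q4 -> !!q2): α-rule — add q4, !!!q2.
    !!!q2: drop double negation, giving !q2.
    !!(!q2 == q1): β-rule — branch into !q2, q1  //  !!q2, !q1.
      branch 2.1 (add !q2, q1):
        ○ open, literals {q1=true, q2=false, q3=false, q4=true}.
      branch 2.2 (add !!q2, !q1):
        × closes — contains both q2 and !q2.
2 branches closed, 4 open.
Each open branch fixes some atoms; the unmentioned ones are free. Counting distinct full assignments: branch {q1=false, q2=false, q3=false, q4=false} (none free) contributes 1 new; branch {q1=true, q2=true, q3=false, q4=false} (none free) contributes 1 new; branch {q1=true, q2=true, q3=false} (q4) contributes 1 new; branch {q1=true, q2=false, q3=false, q4=true} (none free) contributes 1 new. Total: 4.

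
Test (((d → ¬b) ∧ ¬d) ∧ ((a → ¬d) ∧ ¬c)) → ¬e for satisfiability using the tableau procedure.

Satisfiable

Initial set: {((((d → ¬b) ∧ ¬d) ∧ ((a → ¬d) ∧ ¬c)) → ¬e)}.
((((d → ¬b) ∧ ¬d) ∧ ((a → ¬d) ∧ ¬c)) → ¬e): β-rule — branch into ¬(((d → ¬b) ∧ ¬d) ∧ ((a → ¬d) ∧ ¬c))  //  ¬e.
  branch 1 (add ¬(((d → ¬b) ∧ ¬d) ∧ ((a → ¬d) ∧ ¬c))):
    ¬(((d → ¬b) ∧ ¬d) ∧ ((a → ¬d) ∧ ¬c)): β-rule — branch into ¬((d → ¬b) ∧ ¬d)  //  ¬((a → ¬d) ∧ ¬c).
      branch 1.1 (add ¬((d → ¬b) ∧ ¬d)):
        ¬((d → ¬b) ∧ ¬d): β-rule — branch into ¬(d → ¬b)  //  ¬¬d.
          branch 1.1.1 (add ¬(d → ¬b)):
            ¬(d → ¬b): α-rule — add d, ¬¬b.
            ○ open, literals {b=1, d=1}.
          branch 1.1.2 (add ¬¬d):
            ○ open, literals {d=1}.
      branch 1.2 (add ¬((a → ¬d) ∧ ¬c)):
        ¬((a → ¬d) ∧ ¬c): β-rule — branch into ¬(a → ¬d)  //  ¬¬c.
          branch 1.2.1 (add ¬(a → ¬d)):
            ¬(a → ¬d): α-rule — add a, ¬¬d.
            ○ open, literals {a=1, d=1}.
          branch 1.2.2 (add ¬¬c):
            ○ open, literals {c=1}.
  branch 2 (add ¬e):
    ○ open, literals {e=0}.
0 branches closed, 5 open.
An open branch gives a satisfying assignment: b=1, d=1.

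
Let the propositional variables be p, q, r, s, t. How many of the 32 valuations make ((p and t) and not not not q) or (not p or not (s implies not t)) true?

22

Initial set: {(((p and t) and not not not q) or (not p or not (s implies not t)))}.
(((p and t) and not not not q) or (not p or not (s implies not t))): β-rule — branch into ((p and t) and not not not q)  //  (not p or not (s implies not t)).
  branch 1 (add ((p and t) and not not not q)):
    ((p and t) and not not not q): α-rule — add (p and t), not not not q.
    (p and t): α-rule — add p, t.
    not not not q: drop double negation, giving not q.
    ○ open, literals {p=true, q=false, t=true}.
  branch 2 (add (not p or not (s implies not t))):
    (not p or not (s implies not t)): β-rule — branch into not p  //  not (s implies not t).
      branch 2.1 (add not p):
        ○ open, literals {p=false}.
      branch 2.2 (add not (s implies not t)):
        not (s implies not t): α-rule — add s, not not t.
        ○ open, literals {s=true, t=true}.
0 branches closed, 3 open.
Each open branch fixes some atoms; the unmentioned ones are free. Counting distinct full assignments: branch {p=true, q=false, t=true} (r, s) contributes 4 new; branch {p=false} (q, r, s, t) contributes 16 new; branch {s=true, t=true} (p, q, r) contributes 2 new. Total: 22.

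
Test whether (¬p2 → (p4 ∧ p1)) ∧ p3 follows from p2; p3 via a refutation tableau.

Yes

Initial set: {p2; p3; ¬((¬p2 → (p4 ∧ p1)) ∧ p3)}.
¬((¬p2 → (p4 ∧ p1)) ∧ p3): β-rule — branch into ¬(¬p2 → (p4 ∧ p1))  //  ¬p3.
  branch 1 (add ¬(¬p2 → (p4 ∧ p1))):
    ¬(¬p2 → (p4 ∧ p1)): α-rule — add ¬p2, ¬(p4 ∧ p1).
    × closes — contains both p2 and ¬p2.
  branch 2 (add ¬p3):
    × closes — contains both p3 and ¬p3.
All 2 branches close.
Every branch closed, so the premises entail the conclusion.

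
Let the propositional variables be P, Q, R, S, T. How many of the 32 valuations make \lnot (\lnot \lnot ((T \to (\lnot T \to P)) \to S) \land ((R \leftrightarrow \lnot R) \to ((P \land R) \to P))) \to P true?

Initial set: {(\lnot (\lnot \lnot ((T \to (\lnot T \to P)) \to S) \land ((R \leftrightarrow \lnot R) \to ((P \land R) \to P))) \to P)}.
(\lnot (\lnot \lnot ((T \to (\lnot T \to P)) \to S) \land ((R \leftrightarrow \lnot R) \to ((P \land R) \to P))) \to P): β-rule — branch into \lnot \lnot (\lnot \lnot ((T \to (\lnot T \to P)) \to S) \land ((R \leftrightarrow \lnot R) \to ((P \land R) \to P)))  //  P.
  branch 1 (add \lnot \lnot (\lnot \lnot ((T \to (\lnot T \to P)) \to S) \land ((R \leftrightarrow \lnot R) \to ((P \land R) \to P)))):
    \lnot \lnot (\lnot \lnot ((T \to (\lnot T \to P)) \to S) \land ((R \leftrightarrow \lnot R) \to ((P \land R) \to P))): α-rule — add \lnot \lnot ((T \to (\lnot T \to P)) \to S), ((R \leftrightarrow \lnot R) \to ((P \land R) \to P)).
    \lnot \lnot ((T \to (\lnot T \to P)) \to S): drop double negation, giving ((T \to (\lnot T \to P)) \to S).
    ((R \leftrightarrow \lnot R) \to ((P \land R) \to P)): β-rule — branch into \lnot (R \leftrightarrow \lnot R)  //  ((P \land R) \to P).
      branch 1.1 (add \lnot (R \leftrightarrow \lnot R)):
        ((T \to (\lnot T \to P)) \to S): β-rule — branch into \lnot (T \to (\lnot T \to P))  //  S.
          branch 1.1.1 (add \lnot (T \to (\lnot T \to P))):
            \lnot (T \to (\lnot T \to P)): α-rule — add T, \lnot (\lnot T \to P).
            \lnot (\lnot T \to P): α-rule — add \lnot T, \lnot P.
            × closes — contains both T and \lnot T.
          branch 1.1.2 (add S):
            \lnot (R \leftrightarrow \lnot R): β-rule — branch into R, \lnot \lnot R  //  \lnot R, \lnot R.
              branch 1.1.2.1 (add R, \lnot \lnot R):
                ○ open, literals {R=T, S=T}.
              branch 1.1.2.2 (add \lnot R, \lnot R):
                ○ open, literals {R=F, S=T}.
      branch 1.2 (add ((P \land R) \to P)):
        ((T \to (\lnot T \to P)) \to S): β-rule — branch into \lnot (T \to (\lnot T \to P))  //  S.
          branch 1.2.1 (add \lnot (T \to (\lnot T \to P))):
            \lnot (T \to (\lnot T \to P)): α-rule — add T, \lnot (\lnot T \to P).
            \lnot (\lnot T \to P): α-rule — add \lnot T, \lnot P.
            × closes — contains both T and \lnot T.
          branch 1.2.2 (add S):
            ((P \land R) \to P): β-rule — branch into \lnot (P \land R)  //  P.
              branch 1.2.2.1 (add \lnot (P \land R)):
                \lnot (P \land R): β-rule — branch into \lnot P  //  \lnot R.
                  branch 1.2.2.1.1 (add \lnot P):
                    ○ open, literals {P=F, S=T}.
                  branch 1.2.2.1.2 (add \lnot R):
                    ○ open, literals {R=F, S=T}.
              branch 1.2.2.2 (add P):
                ○ open, literals {P=T, S=T}.
  branch 2 (add P):
    ○ open, literals {P=T}.
2 branches closed, 6 open.
Each open branch fixes some atoms; the unmentioned ones are free. Counting distinct full assignments: branch {R=T, S=T} (P, Q, T) contributes 8 new; branch {R=F, S=T} (P, Q, T) contributes 8 new; branch {P=F, S=T} (Q, R, T) contributes 0 new; branch {R=F, S=T} (P, Q, T) contributes 0 new; branch {P=T, S=T} (Q, R, T) contributes 0 new; branch {P=T} (Q, R, S, T) contributes 8 new. Total: 24.

24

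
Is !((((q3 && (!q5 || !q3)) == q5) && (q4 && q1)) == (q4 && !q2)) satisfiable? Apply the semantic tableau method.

Initial set: {T !((((q3 && (!q5 || !q3)) == q5) && (q4 && q1)) == (q4 && !q2))}.
T !((((q3 && (!q5 || !q3)) == q5) && (q4 && q1)) == (q4 && !q2)): β-rule — branch into T (((q3 && (!q5 || !q3)) == q5) && (q4 && q1)), F (q4 && !q2)  //  F (((q3 && (!q5 || !q3)) == q5) && (q4 && q1)), T (q4 && !q2).
  branch 1 (add T (((q3 && (!q5 || !q3)) == q5) && (q4 && q1)), F (q4 && !q2)):
    T (((q3 && (!q5 || !q3)) == q5) && (q4 && q1)): α-rule — add T ((q3 && (!q5 || !q3)) == q5), T (q4 && q1).
    T (q4 && q1): α-rule — add T q4, T q1.
    F (q4 && !q2): β-rule — branch into F q4  //  F !q2.
      branch 1.1 (add F q4):
        × closes — contains both q4 and !q4.
      branch 1.2 (add F !q2):
        T ((q3 && (!q5 || !q3)) == q5): β-rule — branch into T (q3 && (!q5 || !q3)), T q5  //  F (q3 && (!q5 || !q3)), F q5.
          branch 1.2.1 (add T (q3 && (!q5 || !q3)), T q5):
            T (q3 && (!q5 || !q3)): α-rule — add T q3, T (!q5 || !q3).
            T (!q5 || !q3): β-rule — branch into T !q5  //  T !q3.
              branch 1.2.1.1 (add T !q5):
                × closes — contains both q5 and !q5.
              branch 1.2.1.2 (add T !q3):
                × closes — contains both q3 and !q3.
          branch 1.2.2 (add F (q3 && (!q5 || !q3)), F q5):
            F (q3 && (!q5 || !q3)): β-rule — branch into F q3  //  F (!q5 || !q3).
              branch 1.2.2.1 (add F q3):
                ○ open, literals {q1=T, q2=T, q3=F, q4=T, q5=F}.
              branch 1.2.2.2 (add F (!q5 || !q3)):
                F (!q5 || !q3): α-rule — add F !q5, F !q3.
                × closes — contains both q5 and !q5.
  branch 2 (add F (((q3 && (!q5 || !q3)) == q5) && (q4 && q1)), T (q4 && !q2)):
    T (q4 && !q2): α-rule — add T q4, T !q2.
    F (((q3 && (!q5 || !q3)) == q5) && (q4 && q1)): β-rule — branch into F ((q3 && (!q5 || !q3)) == q5)  //  F (q4 && q1).
      branch 2.1 (add F ((q3 && (!q5 || !q3)) == q5)):
        F ((q3 && (!q5 || !q3)) == q5): β-rule — branch into T (q3 && (!q5 || !q3)), F q5  //  F (q3 && (!q5 || !q3)), T q5.
          branch 2.1.1 (add T (q3 && (!q5 || !q3)), F q5):
            T (q3 && (!q5 || !q3)): α-rule — add T q3, T (!q5 || !q3).
            T (!q5 || !q3): β-rule — branch into T !q5  //  T !q3.
              branch 2.1.1.1 (add T !q5):
                ○ open, literals {q2=F, q3=T, q4=T, q5=F}.
              branch 2.1.1.2 (add T !q3):
                × closes — contains both q3 and !q3.
          branch 2.1.2 (add F (q3 && (!q5 || !q3)), T q5):
            F (q3 && (!q5 || !q3)): β-rule — branch into F q3  //  F (!q5 || !q3).
              branch 2.1.2.1 (add F q3):
                ○ open, literals {q2=F, q3=F, q4=T, q5=T}.
              branch 2.1.2.2 (add F (!q5 || !q3)):
                F (!q5 || !q3): α-rule — add F !q5, F !q3.
                ○ open, literals {q2=F, q3=T, q4=T, q5=T}.
      branch 2.2 (add F (q4 && q1)):
        F (q4 && q1): β-rule — branch into F q4  //  F q1.
          branch 2.2.1 (add F q4):
            × closes — contains both q4 and !q4.
          branch 2.2.2 (add F q1):
            ○ open, literals {q1=F, q2=F, q4=T}.
6 branches closed, 5 open.
An open branch gives a satisfying assignment: q1=T, q2=T, q3=F, q4=T, q5=F.

Satisfiable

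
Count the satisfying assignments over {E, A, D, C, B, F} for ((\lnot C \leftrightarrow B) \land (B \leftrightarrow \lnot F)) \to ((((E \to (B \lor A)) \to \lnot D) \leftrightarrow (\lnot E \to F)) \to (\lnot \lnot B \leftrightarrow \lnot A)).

59

Initial set: {(((\lnot C \leftrightarrow B) \land (B \leftrightarrow \lnot F)) \to ((((E \to (B \lor A)) \to \lnot D) \leftrightarrow (\lnot E \to F)) \to (\lnot \lnot B \leftrightarrow \lnot A)))}.
(((\lnot C \leftrightarrow B) \land (B \leftrightarrow \lnot F)) \to ((((E \to (B \lor A)) \to \lnot D) \leftrightarrow (\lnot E \to F)) \to (\lnot \lnot B \leftrightarrow \lnot A))): β-rule — branch into \lnot ((\lnot C \leftrightarrow B) \land (B \leftrightarrow \lnot F))  //  ((((E \to (B \lor A)) \to \lnot D) \leftrightarrow (\lnot E \to F)) \to (\lnot \lnot B \leftrightarrow \lnot A)).
  branch 1 (add \lnot ((\lnot C \leftrightarrow B) \land (B \leftrightarrow \lnot F))):
    \lnot ((\lnot C \leftrightarrow B) \land (B \leftrightarrow \lnot F)): β-rule — branch into \lnot (\lnot C \leftrightarrow B)  //  \lnot (B \leftrightarrow \lnot F).
      branch 1.1 (add \lnot (\lnot C \leftrightarrow B)):
        \lnot (\lnot C \leftrightarrow B): β-rule — branch into \lnot C, \lnot B  //  \lnot \lnot C, B.
          branch 1.1.1 (add \lnot C, \lnot B):
            ○ open, literals {B=F, C=F}.
          branch 1.1.2 (add \lnot \lnot C, B):
            ○ open, literals {B=T, C=T}.
      branch 1.2 (add \lnot (B \leftrightarrow \lnot F)):
        \lnot (B \leftrightarrow \lnot F): β-rule — branch into B, \lnot \lnot F  //  \lnot B, \lnot F.
          branch 1.2.1 (add B, \lnot \lnot F):
            ○ open, literals {B=T, F=T}.
          branch 1.2.2 (add \lnot B, \lnot F):
            ○ open, literals {B=F, F=F}.
  branch 2 (add ((((E \to (B \lor A)) \to \lnot D) \leftrightarrow (\lnot E \to F)) \to (\lnot \lnot B \leftrightarrow \lnot A))):
    ((((E \to (B \lor A)) \to \lnot D) \leftrightarrow (\lnot E \to F)) \to (\lnot \lnot B \leftrightarrow \lnot A)): β-rule — branch into \lnot (((E \to (B \lor A)) \to \lnot D) \leftrightarrow (\lnot E \to F))  //  (\lnot \lnot B \leftrightarrow \lnot A).
      branch 2.1 (add \lnot (((E \to (B \lor A)) \to \lnot D) \leftrightarrow (\lnot E \to F))):
        \lnot (((E \to (B \lor A)) \to \lnot D) \leftrightarrow (\lnot E \to F)): β-rule — branch into ((E \to (B \lor A)) \to \lnot D), \lnot (\lnot E \to F)  //  \lnot ((E \to (B \lor A)) \to \lnot D), (\lnot E \to F).
          branch 2.1.1 (add ((E \to (B \lor A)) \to \lnot D), \lnot (\lnot E \to F)):
            \lnot (\lnot E \to F): α-rule — add \lnot E, \lnot F.
            ((E \to (B \lor A)) \to \lnot D): β-rule — branch into \lnot (E \to (B \lor A))  //  \lnot D.
              branch 2.1.1.1 (add \lnot (E \to (B \lor A))):
                \lnot (E \to (B \lor A)): α-rule — add E, \lnot (B \lor A).
                × closes — contains both E and \lnot E.
              branch 2.1.1.2 (add \lnot D):
                ○ open, literals {D=F, E=F, F=F}.
          branch 2.1.2 (add \lnot ((E \to (B \lor A)) \to \lnot D), (\lnot E \to F)):
            \lnot ((E \to (B \lor A)) \to \lnot D): α-rule — add (E \to (B \lor A)), \lnot \lnot D.
            (\lnot E \to F): β-rule — branch into \lnot \lnot E  //  F.
              branch 2.1.2.1 (add \lnot \lnot E):
                (E \to (B \lor A)): β-rule — branch into \lnot E  //  (B \lor A).
                  branch 2.1.2.1.1 (add \lnot E):
                    × closes — contains both E and \lnot E.
                  branch 2.1.2.1.2 (add (B \lor A)):
                    (B \lor A): β-rule — branch into B  //  A.
                      branch 2.1.2.1.2.1 (add B):
                        ○ open, literals {B=T, D=T, E=T}.
                      branch 2.1.2.1.2.2 (add A):
                        ○ open, literals {A=T, D=T, E=T}.
              branch 2.1.2.2 (add F):
                (E \to (B \lor A)): β-rule — branch into \lnot E  //  (B \lor A).
                  branch 2.1.2.2.1 (add \lnot E):
                    ○ open, literals {D=T, E=F, F=T}.
                  branch 2.1.2.2.2 (add (B \lor A)):
                    (B \lor A): β-rule — branch into B  //  A.
                      branch 2.1.2.2.2.1 (add B):
                        ○ open, literals {B=T, D=T, F=T}.
                      branch 2.1.2.2.2.2 (add A):
                        ○ open, literals {A=T, D=T, F=T}.
      branch 2.2 (add (\lnot \lnot B \leftrightarrow \lnot A)):
        (\lnot \lnot B \leftrightarrow \lnot A): β-rule — branch into \lnot \lnot B, \lnot A  //  \lnot \lnot \lnot B, \lnot \lnot A.
          branch 2.2.1 (add \lnot \lnot B, \lnot A):
            \lnot \lnot B: drop double negation, giving B.
            ○ open, literals {A=F, B=T}.
          branch 2.2.2 (add \lnot \lnot \lnot B, \lnot \lnot A):
            \lnot \lnot \lnot B: drop double negation, giving \lnot B.
            ○ open, literals {A=T, B=F}.
2 branches closed, 12 open.
Each open branch fixes some atoms; the unmentioned ones are free. Counting distinct full assignments: branch {B=F, C=F} (E, A, D, F) contributes 16 new; branch {B=T, C=T} (E, A, D, F) contributes 16 new; branch {B=T, F=T} (E, A, D, C) contributes 8 new; branch {B=F, F=F} (E, A, D, C) contributes 8 new; branch {D=F, E=F, F=F} (A, C, B) contributes 2 new; branch {B=T, D=T, E=T} (A, C, F) contributes 2 new; branch {A=T, D=T, E=T} (C, B, F) contributes 1 new; branch {D=T, E=F, F=T} (A, C, B) contributes 2 new; branch {B=T, D=T, F=T} (E, A, C) contributes 0 new; branch {A=T, D=T, F=T} (E, C, B) contributes 0 new; branch {A=F, B=T} (E, D, C, F) contributes 2 new; branch {A=T, B=F} (E, D, C, F) contributes 2 new. Total: 59.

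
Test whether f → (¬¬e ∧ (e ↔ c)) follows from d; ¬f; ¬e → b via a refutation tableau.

Initial set: {d; ¬f; (¬e → b); ¬(f → (¬¬e ∧ (e ↔ c)))}.
¬(f → (¬¬e ∧ (e ↔ c))): α-rule — add f, ¬(¬¬e ∧ (e ↔ c)).
× closes — contains both f and ¬f.
All 1 branch closes.
Every branch closed, so the premises entail the conclusion.

Yes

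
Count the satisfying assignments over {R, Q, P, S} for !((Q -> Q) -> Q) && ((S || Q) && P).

2

Initial set: {T (!((Q -> Q) -> Q) && ((S || Q) && P))}.
T (!((Q -> Q) -> Q) && ((S || Q) && P)): α-rule — add T !((Q -> Q) -> Q), T ((S || Q) && P).
T !((Q -> Q) -> Q): α-rule — add T (Q -> Q), F Q.
T ((S || Q) && P): α-rule — add T (S || Q), T P.
T (Q -> Q): β-rule — branch into F Q  //  T Q.
  branch 1 (add F Q):
    T (S || Q): β-rule — branch into T S  //  T Q.
      branch 1.1 (add T S):
        ○ open, literals {P=T, Q=F, S=T}.
      branch 1.2 (add T Q):
        × closes — contains both Q and !Q.
  branch 2 (add T Q):
    × closes — contains both Q and !Q.
2 branches closed, 1 open.
Each open branch fixes some atoms; the unmentioned ones are free. Counting distinct full assignments: branch {P=T, Q=F, S=T} (R) contributes 2 new. Total: 2.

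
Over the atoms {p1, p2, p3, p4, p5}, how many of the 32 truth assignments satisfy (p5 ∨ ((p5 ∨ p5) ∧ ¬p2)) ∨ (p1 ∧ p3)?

20

Initial set: {((p5 ∨ ((p5 ∨ p5) ∧ ¬p2)) ∨ (p1 ∧ p3))}.
((p5 ∨ ((p5 ∨ p5) ∧ ¬p2)) ∨ (p1 ∧ p3)): β-rule — branch into (p5 ∨ ((p5 ∨ p5) ∧ ¬p2))  //  (p1 ∧ p3).
  branch 1 (add (p5 ∨ ((p5 ∨ p5) ∧ ¬p2))):
    (p5 ∨ ((p5 ∨ p5) ∧ ¬p2)): β-rule — branch into p5  //  ((p5 ∨ p5) ∧ ¬p2).
      branch 1.1 (add p5):
        ○ open, literals {p5=T}.
      branch 1.2 (add ((p5 ∨ p5) ∧ ¬p2)):
        ((p5 ∨ p5) ∧ ¬p2): α-rule — add (p5 ∨ p5), ¬p2.
        (p5 ∨ p5): β-rule — branch into p5  //  p5.
          branch 1.2.1 (add p5):
            ○ open, literals {p2=F, p5=T}.
          branch 1.2.2 (add p5):
            ○ open, literals {p2=F, p5=T}.
  branch 2 (add (p1 ∧ p3)):
    (p1 ∧ p3): α-rule — add p1, p3.
    ○ open, literals {p1=T, p3=T}.
0 branches closed, 4 open.
Each open branch fixes some atoms; the unmentioned ones are free. Counting distinct full assignments: branch {p5=T} (p1, p2, p3, p4) contributes 16 new; branch {p2=F, p5=T} (p1, p3, p4) contributes 0 new; branch {p2=F, p5=T} (p1, p3, p4) contributes 0 new; branch {p1=T, p3=T} (p2, p4, p5) contributes 4 new. Total: 20.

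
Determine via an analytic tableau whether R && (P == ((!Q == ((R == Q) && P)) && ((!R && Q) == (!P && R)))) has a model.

Satisfiable

Initial set: {T (R && (P == ((!Q == ((R == Q) && P)) && ((!R && Q) == (!P && R)))))}.
T (R && (P == ((!Q == ((R == Q) && P)) && ((!R && Q) == (!P && R))))): α-rule — add T R, T (P == ((!Q == ((R == Q) && P)) && ((!R && Q) == (!P && R)))).
T (P == ((!Q == ((R == Q) && P)) && ((!R && Q) == (!P && R)))): β-rule — branch into T P, T ((!Q == ((R == Q) && P)) && ((!R && Q) == (!P && R)))  //  F P, F ((!Q == ((R == Q) && P)) && ((!R && Q) == (!P && R))).
  branch 1 (add T P, T ((!Q == ((R == Q) && P)) && ((!R && Q) == (!P && R)))):
    T ((!Q == ((R == Q) && P)) && ((!R && Q) == (!P && R))): α-rule — add T (!Q == ((R == Q) && P)), T ((!R && Q) == (!P && R)).
    T (!Q == ((R == Q) && P)): β-rule — branch into T !Q, T ((R == Q) && P)  //  F !Q, F ((R == Q) && P).
      branch 1.1 (add T !Q, T ((R == Q) && P)):
        T ((R == Q) && P): α-rule — add T (R == Q), T P.
        T ((!R && Q) == (!P && R)): β-rule — branch into T (!R && Q), T (!P && R)  //  F (!R && Q), F (!P && R).
          branch 1.1.1 (add T (!R && Q), T (!P && R)):
            T (!R && Q): α-rule — add T !R, T Q.
            × closes — contains both R and !R.
          branch 1.1.2 (add F (!R && Q), F (!P && R)):
            T (R == Q): β-rule — branch into T R, T Q  //  F R, F Q.
              branch 1.1.2.1 (add T R, T Q):
                × closes — contains both Q and !Q.
              branch 1.1.2.2 (add F R, F Q):
                × closes — contains both R and !R.
      branch 1.2 (add F !Q, F ((R == Q) && P)):
        T ((!R && Q) == (!P && R)): β-rule — branch into T (!R && Q), T (!P && R)  //  F (!R && Q), F (!P && R).
          branch 1.2.1 (add T (!R && Q), T (!P && R)):
            T (!R && Q): α-rule — add T !R, T Q.
            × closes — contains both R and !R.
          branch 1.2.2 (add F (!R && Q), F (!P && R)):
            F ((R == Q) && P): β-rule — branch into F (R == Q)  //  F P.
              branch 1.2.2.1 (add F (R == Q)):
                F (!R && Q): β-rule — branch into F !R  //  F Q.
                  branch 1.2.2.1.1 (add F !R):
                    F (!P && R): β-rule — branch into F !P  //  F R.
                      branch 1.2.2.1.1.1 (add F !P):
                        F (R == Q): β-rule — branch into T R, F Q  //  F R, T Q.
                          branch 1.2.2.1.1.1.1 (add T R, F Q):
                            × closes — contains both Q and !Q.
                          branch 1.2.2.1.1.1.2 (add F R, T Q):
                            × closes — contains both R and !R.
                      branch 1.2.2.1.1.2 (add F R):
                        × closes — contains both R and !R.
                  branch 1.2.2.1.2 (add F Q):
                    × closes — contains both Q and !Q.
              branch 1.2.2.2 (add F P):
                × closes — contains both P and !P.
  branch 2 (add F P, F ((!Q == ((R == Q) && P)) && ((!R && Q) == (!P && R)))):
    F ((!Q == ((R == Q) && P)) && ((!R && Q) == (!P && R))): β-rule — branch into F (!Q == ((R == Q) && P))  //  F ((!R && Q) == (!P && R)).
      branch 2.1 (add F (!Q == ((R == Q) && P))):
        F (!Q == ((R == Q) && P)): β-rule — branch into T !Q, F ((R == Q) && P)  //  F !Q, T ((R == Q) && P).
          branch 2.1.1 (add T !Q, F ((R == Q) && P)):
            F ((R == Q) && P): β-rule — branch into F (R == Q)  //  F P.
              branch 2.1.1.1 (add F (R == Q)):
                F (R == Q): β-rule — branch into T R, F Q  //  F R, T Q.
                  branch 2.1.1.1.1 (add T R, F Q):
                    ○ open, literals {P=F, Q=F, R=T}.
                  branch 2.1.1.1.2 (add F R, T Q):
                    × closes — contains both R and !R.
              branch 2.1.1.2 (add F P):
                ○ open, literals {P=F, Q=F, R=T}.
          branch 2.1.2 (add F !Q, T ((R == Q) && P)):
            T ((R == Q) && P): α-rule — add T (R == Q), T P.
            × closes — contains both P and !P.
      branch 2.2 (add F ((!R && Q) == (!P && R))):
        F ((!R && Q) == (!P && R)): β-rule — branch into T (!R && Q), F (!P && R)  //  F (!R && Q), T (!P && R).
          branch 2.2.1 (add T (!R && Q), F (!P && R)):
            T (!R && Q): α-rule — add T !R, T Q.
            × closes — contains both R and !R.
          branch 2.2.2 (add F (!R && Q), T (!P && R)):
            T (!P && R): α-rule — add T !P, T R.
            F (!R && Q): β-rule — branch into F !R  //  F Q.
              branch 2.2.2.1 (add F !R):
                ○ open, literals {P=F, R=T}.
              branch 2.2.2.2 (add F Q):
                ○ open, literals {P=F, Q=F, R=T}.
12 branches closed, 4 open.
An open branch gives a satisfying assignment: P=F, Q=F, R=T.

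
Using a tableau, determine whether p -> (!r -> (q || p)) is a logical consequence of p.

Initial set: {p; !(p -> (!r -> (q || p)))}.
!(p -> (!r -> (q || p))): α-rule — add p, !(!r -> (q || p)).
!(!r -> (q || p)): α-rule — add !r, !(q || p).
!(q || p): α-rule — add !q, !p.
× closes — contains both p and !p.
All 1 branch closes.
Every branch closed, so the premises entail the conclusion.

Yes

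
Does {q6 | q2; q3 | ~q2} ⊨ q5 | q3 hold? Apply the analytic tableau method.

No

Initial set: {(q6 | q2); (q3 | ~q2); ~(q5 | q3)}.
~(q5 | q3): α-rule — add ~q5, ~q3.
(q6 | q2): β-rule — branch into q6  //  q2.
  branch 1 (add q6):
    (q3 | ~q2): β-rule — branch into q3  //  ~q2.
      branch 1.1 (add q3):
        × closes — contains both q3 and ~q3.
      branch 1.2 (add ~q2):
        ○ open, literals {q2=false, q3=false, q5=false, q6=true}.
  branch 2 (add q2):
    (q3 | ~q2): β-rule — branch into q3  //  ~q2.
      branch 2.1 (add q3):
        × closes — contains both q3 and ~q3.
      branch 2.2 (add ~q2):
        × closes — contains both q2 and ~q2.
3 branches closed, 1 open.
An open branch gives a countermodel: q2=false, q3=false, q5=false, q6=true (unmentioned atoms arbitrary); the premises hold there but the conclusion fails.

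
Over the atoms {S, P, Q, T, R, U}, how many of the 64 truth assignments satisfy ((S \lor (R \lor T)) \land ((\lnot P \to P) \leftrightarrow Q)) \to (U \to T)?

Initial set: {(((S \lor (R \lor T)) \land ((\lnot P \to P) \leftrightarrow Q)) \to (U \to T))}.
(((S \lor (R \lor T)) \land ((\lnot P \to P) \leftrightarrow Q)) \to (U \to T)): β-rule — branch into \lnot ((S \lor (R \lor T)) \land ((\lnot P \to P) \leftrightarrow Q))  //  (U \to T).
  branch 1 (add \lnot ((S \lor (R \lor T)) \land ((\lnot P \to P) \leftrightarrow Q))):
    \lnot ((S \lor (R \lor T)) \land ((\lnot P \to P) \leftrightarrow Q)): β-rule — branch into \lnot (S \lor (R \lor T))  //  \lnot ((\lnot P \to P) \leftrightarrow Q).
      branch 1.1 (add \lnot (S \lor (R \lor T))):
        \lnot (S \lor (R \lor T)): α-rule — add \lnot S, \lnot (R \lor T).
        \lnot (R \lor T): α-rule — add \lnot R, \lnot T.
        ○ open, literals {R=false, S=false, T=false}.
      branch 1.2 (add \lnot ((\lnot P \to P) \leftrightarrow Q)):
        \lnot ((\lnot P \to P) \leftrightarrow Q): β-rule — branch into (\lnot P \to P), \lnot Q  //  \lnot (\lnot P \to P), Q.
          branch 1.2.1 (add (\lnot P \to P), \lnot Q):
            (\lnot P \to P): β-rule — branch into \lnot \lnot P  //  P.
              branch 1.2.1.1 (add \lnot \lnot P):
                ○ open, literals {P=true, Q=false}.
              branch 1.2.1.2 (add P):
                ○ open, literals {P=true, Q=false}.
          branch 1.2.2 (add \lnot (\lnot P \to P), Q):
            \lnot (\lnot P \to P): α-rule — add \lnot P, \lnot P.
            ○ open, literals {P=false, Q=true}.
  branch 2 (add (U \to T)):
    (U \to T): β-rule — branch into \lnot U  //  T.
      branch 2.1 (add \lnot U):
        ○ open, literals {U=false}.
      branch 2.2 (add T):
        ○ open, literals {T=true}.
0 branches closed, 6 open.
Each open branch fixes some atoms; the unmentioned ones are free. Counting distinct full assignments: branch {R=false, S=false, T=false} (P, Q, U) contributes 8 new; branch {P=true, Q=false} (S, T, R, U) contributes 14 new; branch {P=true, Q=false} (S, T, R, U) contributes 0 new; branch {P=false, Q=true} (S, T, R, U) contributes 14 new; branch {U=false} (S, P, Q, T, R) contributes 14 new; branch {T=true} (S, P, Q, R, U) contributes 8 new. Total: 58.

58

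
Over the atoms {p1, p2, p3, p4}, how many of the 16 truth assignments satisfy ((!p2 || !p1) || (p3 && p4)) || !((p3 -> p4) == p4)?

14

Initial set: {(((!p2 || !p1) || (p3 && p4)) || !((p3 -> p4) == p4))}.
(((!p2 || !p1) || (p3 && p4)) || !((p3 -> p4) == p4)): β-rule — branch into ((!p2 || !p1) || (p3 && p4))  //  !((p3 -> p4) == p4).
  branch 1 (add ((!p2 || !p1) || (p3 && p4))):
    ((!p2 || !p1) || (p3 && p4)): β-rule — branch into (!p2 || !p1)  //  (p3 && p4).
      branch 1.1 (add (!p2 || !p1)):
        (!p2 || !p1): β-rule — branch into !p2  //  !p1.
          branch 1.1.1 (add !p2):
            ○ open, literals {p2=false}.
          branch 1.1.2 (add !p1):
            ○ open, literals {p1=false}.
      branch 1.2 (add (p3 && p4)):
        (p3 && p4): α-rule — add p3, p4.
        ○ open, literals {p3=true, p4=true}.
  branch 2 (add !((p3 -> p4) == p4)):
    !((p3 -> p4) == p4): β-rule — branch into (p3 -> p4), !p4  //  !(p3 -> p4), p4.
      branch 2.1 (add (p3 -> p4), !p4):
        (p3 -> p4): β-rule — branch into !p3  //  p4.
          branch 2.1.1 (add !p3):
            ○ open, literals {p3=false, p4=false}.
          branch 2.1.2 (add p4):
            × closes — contains both p4 and !p4.
      branch 2.2 (add !(p3 -> p4), p4):
        !(p3 -> p4): α-rule — add p3, !p4.
        × closes — contains both p4 and !p4.
2 branches closed, 4 open.
Each open branch fixes some atoms; the unmentioned ones are free. Counting distinct full assignments: branch {p2=false} (p1, p3, p4) contributes 8 new; branch {p1=false} (p2, p3, p4) contributes 4 new; branch {p3=true, p4=true} (p1, p2) contributes 1 new; branch {p3=false, p4=false} (p1, p2) contributes 1 new. Total: 14.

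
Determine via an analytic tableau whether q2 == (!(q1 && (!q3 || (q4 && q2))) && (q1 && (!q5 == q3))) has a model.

Initial set: {(q2 == (!(q1 && (!q3 || (q4 && q2))) && (q1 && (!q5 == q3))))}.
(q2 == (!(q1 && (!q3 || (q4 && q2))) && (q1 && (!q5 == q3)))): β-rule — branch into q2, (!(q1 && (!q3 || (q4 && q2))) && (q1 && (!q5 == q3)))  //  !q2, !(!(q1 && (!q3 || (q4 && q2))) && (q1 && (!q5 == q3))).
  branch 1 (add q2, (!(q1 && (!q3 || (q4 && q2))) && (q1 && (!q5 == q3)))):
    (!(q1 && (!q3 || (q4 && q2))) && (q1 && (!q5 == q3))): α-rule — add !(q1 && (!q3 || (q4 && q2))), (q1 && (!q5 == q3)).
    (q1 && (!q5 == q3)): α-rule — add q1, (!q5 == q3).
    !(q1 && (!q3 || (q4 && q2))): β-rule — branch into !q1  //  !(!q3 || (q4 && q2)).
      branch 1.1 (add !q1):
        × closes — contains both q1 and !q1.
      branch 1.2 (add !(!q3 || (q4 && q2))):
        !(!q3 || (q4 && q2)): α-rule — add !!q3, !(q4 && q2).
        (!q5 == q3): β-rule — branch into !q5, q3  //  !!q5, !q3.
          branch 1.2.1 (add !q5, q3):
            !(q4 && q2): β-rule — branch into !q4  //  !q2.
              branch 1.2.1.1 (add !q4):
                ○ open, literals {q1=T, q2=T, q3=T, q4=F, q5=F}.
              branch 1.2.1.2 (add !q2):
                × closes — contains both q2 and !q2.
          branch 1.2.2 (add !!q5, !q3):
            × closes — contains both q3 and !q3.
  branch 2 (add !q2, !(!(q1 && (!q3 || (q4 && q2))) && (q1 && (!q5 == q3)))):
    !(!(q1 && (!q3 || (q4 && q2))) && (q1 && (!q5 == q3))): β-rule — branch into !!(q1 && (!q3 || (q4 && q2)))  //  !(q1 && (!q5 == q3)).
      branch 2.1 (add !!(q1 && (!q3 || (q4 && q2)))):
        !!(q1 && (!q3 || (q4 && q2))): α-rule — add q1, (!q3 || (q4 && q2)).
        (!q3 || (q4 && q2)): β-rule — branch into !q3  //  (q4 && q2).
          branch 2.1.1 (add !q3):
            ○ open, literals {q1=T, q2=F, q3=F}.
          branch 2.1.2 (add (q4 && q2)):
            (q4 && q2): α-rule — add q4, q2.
            × closes — contains both q2 and !q2.
      branch 2.2 (add !(q1 && (!q5 == q3))):
        !(q1 && (!q5 == q3)): β-rule — branch into !q1  //  !(!q5 == q3).
          branch 2.2.1 (add !q1):
            ○ open, literals {q1=F, q2=F}.
          branch 2.2.2 (add !(!q5 == q3)):
            !(!q5 == q3): β-rule — branch into !q5, !q3  //  !!q5, q3.
              branch 2.2.2.1 (add !q5, !q3):
                ○ open, literals {q2=F, q3=F, q5=F}.
              branch 2.2.2.2 (add !!q5, q3):
                ○ open, literals {q2=F, q3=T, q5=T}.
4 branches closed, 5 open.
An open branch gives a satisfying assignment: q1=T, q2=T, q3=T, q4=F, q5=F.

Satisfiable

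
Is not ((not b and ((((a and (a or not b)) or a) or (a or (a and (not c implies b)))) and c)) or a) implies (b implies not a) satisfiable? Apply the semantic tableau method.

Satisfiable

Initial set: {(not ((not b and ((((a and (a or not b)) or a) or (a or (a and (not c implies b)))) and c)) or a) implies (b implies not a))}.
(not ((not b and ((((a and (a or not b)) or a) or (a or (a and (not c implies b)))) and c)) or a) implies (b implies not a)): β-rule — branch into not not ((not b and ((((a and (a or not b)) or a) or (a or (a and (not c implies b)))) and c)) or a)  //  (b implies not a).
  branch 1 (add not not ((not b and ((((a and (a or not b)) or a) or (a or (a and (not c implies b)))) and c)) or a)):
    not not ((not b and ((((a and (a or not b)) or a) or (a or (a and (not c implies b)))) and c)) or a): β-rule — branch into (not b and ((((a and (a or not b)) or a) or (a or (a and (not c implies b)))) and c))  //  a.
      branch 1.1 (add (not b and ((((a and (a or not b)) or a) or (a or (a and (not c implies b)))) and c))):
        (not b and ((((a and (a or not b)) or a) or (a or (a and (not c implies b)))) and c)): α-rule — add not b, ((((a and (a or not b)) or a) or (a or (a and (not c implies b)))) and c).
        ((((a and (a or not b)) or a) or (a or (a and (not c implies b)))) and c): α-rule — add (((a and (a or not b)) or a) or (a or (a and (not c implies b)))), c.
        (((a and (a or not b)) or a) or (a or (a and (not c implies b)))): β-rule — branch into ((a and (a or not b)) or a)  //  (a or (a and (not c implies b))).
          branch 1.1.1 (add ((a and (a or not b)) or a)):
            ((a and (a or not b)) or a): β-rule — branch into (a and (a or not b))  //  a.
              branch 1.1.1.1 (add (a and (a or not b))):
                (a and (a or not b)): α-rule — add a, (a or not b).
                (a or not b): β-rule — branch into a  //  not b.
                  branch 1.1.1.1.1 (add a):
                    ○ open, literals {a=1, b=0, c=1}.
                  branch 1.1.1.1.2 (add not b):
                    ○ open, literals {a=1, b=0, c=1}.
              branch 1.1.1.2 (add a):
                ○ open, literals {a=1, b=0, c=1}.
          branch 1.1.2 (add (a or (a and (not c implies b)))):
            (a or (a and (not c implies b))): β-rule — branch into a  //  (a and (not c implies b)).
              branch 1.1.2.1 (add a):
                ○ open, literals {a=1, b=0, c=1}.
              branch 1.1.2.2 (add (a and (not c implies b))):
                (a and (not c implies b)): α-rule — add a, (not c implies b).
                (not c implies b): β-rule — branch into not not c  //  b.
                  branch 1.1.2.2.1 (add not not c):
                    ○ open, literals {a=1, b=0, c=1}.
                  branch 1.1.2.2.2 (add b):
                    × closes — contains both b and not b.
      branch 1.2 (add a):
        ○ open, literals {a=1}.
  branch 2 (add (b implies not a)):
    (b implies not a): β-rule — branch into not b  //  not a.
      branch 2.1 (add not b):
        ○ open, literals {b=0}.
      branch 2.2 (add not a):
        ○ open, literals {a=0}.
1 branch closed, 8 open.
An open branch gives a satisfying assignment: a=1, b=0, c=1.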